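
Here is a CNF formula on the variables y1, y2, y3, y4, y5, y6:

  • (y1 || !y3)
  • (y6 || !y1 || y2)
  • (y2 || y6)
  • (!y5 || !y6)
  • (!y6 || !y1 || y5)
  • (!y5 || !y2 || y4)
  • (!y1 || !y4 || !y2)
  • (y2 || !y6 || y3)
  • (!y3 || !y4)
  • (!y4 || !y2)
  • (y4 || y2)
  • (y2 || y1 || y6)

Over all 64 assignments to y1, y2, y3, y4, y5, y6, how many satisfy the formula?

The models are:
  y1=0 y2=1 y3=0 y4=0 y5=0 y6=0
  y1=0 y2=1 y3=0 y4=0 y5=0 y6=1
  y1=1 y2=1 y3=0 y4=0 y5=0 y6=0
  y1=1 y2=1 y3=1 y4=0 y5=0 y6=0
That's 4 in total.

4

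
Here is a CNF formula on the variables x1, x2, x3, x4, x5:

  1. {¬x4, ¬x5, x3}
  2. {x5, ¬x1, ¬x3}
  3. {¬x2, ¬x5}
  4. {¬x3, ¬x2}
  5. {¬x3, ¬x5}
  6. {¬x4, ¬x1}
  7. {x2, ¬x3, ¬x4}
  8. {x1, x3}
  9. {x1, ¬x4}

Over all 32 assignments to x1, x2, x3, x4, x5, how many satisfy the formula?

4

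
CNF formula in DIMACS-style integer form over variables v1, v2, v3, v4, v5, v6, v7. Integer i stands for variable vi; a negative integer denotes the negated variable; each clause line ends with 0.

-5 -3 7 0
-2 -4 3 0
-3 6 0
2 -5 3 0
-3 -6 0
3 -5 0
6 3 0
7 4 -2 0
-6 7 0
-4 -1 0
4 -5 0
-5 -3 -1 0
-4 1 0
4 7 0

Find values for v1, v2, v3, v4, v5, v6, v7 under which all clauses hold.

v1 = False, v2 = True, v3 = False, v4 = False, v5 = False, v6 = True, v7 = True

Check each clause:
  1. (~v5 \/ ~v3 \/ v7) — ~v5 is true.
  2. (~v4 \/ ~v2 \/ v3) — ~v4 is true.
  3. (v6 \/ ~v3) — ~v3 is true.
  4. (~v5 \/ v3 \/ v2) — v2 is true.
  5. (~v6 \/ ~v3) — ~v3 is true.
  6. (~v5 \/ v3) — ~v5 is true.
  7. (v6 \/ v3) — v6 is true.
  8. (v7 \/ ~v2 \/ v4) — v7 is true.
  9. (~v6 \/ v7) — v7 is true.
  10. (~v1 \/ ~v4) — ~v4 is true.
  11. (~v5 \/ v4) — ~v5 is true.
  12. (~v5 \/ ~v3 \/ ~v1) — ~v5 is true.
  13. (v1 \/ ~v4) — ~v4 is true.
  14. (v7 \/ v4) — v7 is true.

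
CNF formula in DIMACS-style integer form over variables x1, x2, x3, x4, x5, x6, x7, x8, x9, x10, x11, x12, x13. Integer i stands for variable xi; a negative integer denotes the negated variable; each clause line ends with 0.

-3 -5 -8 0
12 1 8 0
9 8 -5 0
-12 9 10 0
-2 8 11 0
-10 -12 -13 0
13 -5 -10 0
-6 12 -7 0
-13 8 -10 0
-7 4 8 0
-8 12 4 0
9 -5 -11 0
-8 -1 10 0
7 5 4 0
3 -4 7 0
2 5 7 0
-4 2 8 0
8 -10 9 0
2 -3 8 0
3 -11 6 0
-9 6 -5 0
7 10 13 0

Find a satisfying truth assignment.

Branch on x1: take x1 = False.
Try x2 = True.
For the remaining variables, x3 = True, x4 = True, x5 = False, x6 = True, x7 = True, x8 = True, x9 = True, x10 = False, x11 = False, x12 = True, x13 = True works.

x1 = 0  x2 = 1  x3 = 1  x4 = 1  x5 = 0  x6 = 1  x7 = 1  x8 = 1  x9 = 1  x10 = 0  x11 = 0  x12 = 1  x13 = 1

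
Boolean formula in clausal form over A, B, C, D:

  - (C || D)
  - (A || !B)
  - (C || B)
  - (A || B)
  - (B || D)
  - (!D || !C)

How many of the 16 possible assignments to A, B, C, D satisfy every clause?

2

Satisfying assignments:
  A=1 B=1 C=0 D=1
  A=1 B=1 C=1 D=0
Count: 2.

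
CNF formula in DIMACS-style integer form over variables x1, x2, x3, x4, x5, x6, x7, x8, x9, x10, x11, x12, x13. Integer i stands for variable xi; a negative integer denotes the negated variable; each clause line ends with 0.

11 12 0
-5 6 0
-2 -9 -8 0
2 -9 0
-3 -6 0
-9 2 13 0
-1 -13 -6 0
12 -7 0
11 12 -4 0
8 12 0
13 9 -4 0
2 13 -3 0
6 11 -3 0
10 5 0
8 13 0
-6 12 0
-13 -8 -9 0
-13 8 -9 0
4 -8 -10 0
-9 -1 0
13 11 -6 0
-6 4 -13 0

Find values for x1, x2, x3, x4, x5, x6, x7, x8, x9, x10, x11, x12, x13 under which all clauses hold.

x1 occurs only negated in the remaining clauses — set x1 = False.
x3 occurs only negated in the remaining clauses — set x3 = False.
Try x2 = False.
  then x9 is forced to False.
The remaining clauses are satisfied by x4 = True, x5 = False, x6 = True, x7 = True, x8 = False, x10 = True, x11 = False, x12 = True, x13 = True.
Check each clause:
  1. {x11, x12} — x12 is true.
  2. {x6, ¬x5} — ¬x5 is true.
  3. {¬x8, ¬x2, ¬x9} — ¬x8 is true.
  4. {¬x9, x2} — ¬x9 is true.
  5. {¬x3, ¬x6} — ¬x3 is true.
  6. {x13, ¬x9, x2} — x13 is true.
  7. {¬x1, ¬x6, ¬x13} — ¬x1 is true.
  8. {x12, ¬x7} — x12 is true.
  9. {x11, ¬x4, x12} — x12 is true.
  10. {x8, x12} — x12 is true.
  11. {x13, ¬x4, x9} — x13 is true.
  12. {x13, ¬x3, x2} — x13 is true.
  13. {¬x3, x6, x11} — ¬x3 is true.
  14. {x5, x10} — x10 is true.
  15. {x8, x13} — x13 is true.
  16. {x12, ¬x6} — x12 is true.
  17. {¬x9, ¬x8, ¬x13} — ¬x8 is true.
  18. {¬x13, x8, ¬x9} — ¬x9 is true.
  19. {¬x8, ¬x10, x4} — ¬x8 is true.
  20. {¬x1, ¬x9} — ¬x1 is true.
  21. {x11, ¬x6, x13} — x13 is true.
  22. {¬x6, x4, ¬x13} — x4 is true.

x1 = 0, x2 = 0, x3 = 0, x4 = 1, x5 = 0, x6 = 1, x7 = 1, x8 = 0, x9 = 0, x10 = 1, x11 = 0, x12 = 1, x13 = 1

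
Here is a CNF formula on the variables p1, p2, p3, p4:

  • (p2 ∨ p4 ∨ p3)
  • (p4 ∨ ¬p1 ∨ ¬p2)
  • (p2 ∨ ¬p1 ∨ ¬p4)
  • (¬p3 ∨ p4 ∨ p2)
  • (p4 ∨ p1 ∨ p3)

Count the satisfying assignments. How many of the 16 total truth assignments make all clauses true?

7

Satisfying assignments:
  p1=F p2=F p3=F p4=T
  p1=F p2=F p3=T p4=T
  p1=F p2=T p3=F p4=T
  p1=F p2=T p3=T p4=F
  p1=F p2=T p3=T p4=T
  p1=T p2=T p3=F p4=T
  p1=T p2=T p3=T p4=T
That's 7 in total.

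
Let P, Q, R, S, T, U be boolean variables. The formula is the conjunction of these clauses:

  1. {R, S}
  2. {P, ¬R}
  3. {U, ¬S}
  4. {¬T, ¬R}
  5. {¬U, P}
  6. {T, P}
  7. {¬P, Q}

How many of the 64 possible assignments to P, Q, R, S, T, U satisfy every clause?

5

Satisfying assignments:
  P=T Q=T R=F S=T T=F U=T
  P=T Q=T R=F S=T T=T U=T
  P=T Q=T R=T S=F T=F U=F
  P=T Q=T R=T S=F T=F U=T
  P=T Q=T R=T S=T T=F U=T
Count: 5.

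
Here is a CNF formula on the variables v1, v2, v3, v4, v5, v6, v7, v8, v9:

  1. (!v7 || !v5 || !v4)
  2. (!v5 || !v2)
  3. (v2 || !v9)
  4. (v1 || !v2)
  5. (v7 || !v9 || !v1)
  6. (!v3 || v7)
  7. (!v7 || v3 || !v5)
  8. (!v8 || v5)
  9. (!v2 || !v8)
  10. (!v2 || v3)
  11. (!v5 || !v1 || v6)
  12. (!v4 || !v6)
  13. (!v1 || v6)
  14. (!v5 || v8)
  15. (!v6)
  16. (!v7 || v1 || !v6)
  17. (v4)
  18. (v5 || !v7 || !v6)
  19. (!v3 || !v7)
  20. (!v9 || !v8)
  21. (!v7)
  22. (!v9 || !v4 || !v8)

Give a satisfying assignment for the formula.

v1=0, v2=0, v3=0, v4=1, v5=1, v6=0, v7=0, v8=1, v9=0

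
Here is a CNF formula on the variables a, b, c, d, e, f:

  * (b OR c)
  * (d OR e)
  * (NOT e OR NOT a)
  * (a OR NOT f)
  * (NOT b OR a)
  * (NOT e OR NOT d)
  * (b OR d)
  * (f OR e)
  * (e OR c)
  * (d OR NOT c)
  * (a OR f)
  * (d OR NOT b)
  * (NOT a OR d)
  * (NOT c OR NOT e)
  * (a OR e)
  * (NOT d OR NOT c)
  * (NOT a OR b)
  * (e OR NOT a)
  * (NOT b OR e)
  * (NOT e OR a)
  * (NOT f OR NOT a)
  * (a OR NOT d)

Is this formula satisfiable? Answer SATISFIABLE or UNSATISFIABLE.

a = True:
  propagation gives e=False; an empty clause results — contradiction.
a = False:
  propagation gives f=False; an empty clause results — contradiction.
Every branch closes, so no satisfying assignment exists.

UNSATISFIABLE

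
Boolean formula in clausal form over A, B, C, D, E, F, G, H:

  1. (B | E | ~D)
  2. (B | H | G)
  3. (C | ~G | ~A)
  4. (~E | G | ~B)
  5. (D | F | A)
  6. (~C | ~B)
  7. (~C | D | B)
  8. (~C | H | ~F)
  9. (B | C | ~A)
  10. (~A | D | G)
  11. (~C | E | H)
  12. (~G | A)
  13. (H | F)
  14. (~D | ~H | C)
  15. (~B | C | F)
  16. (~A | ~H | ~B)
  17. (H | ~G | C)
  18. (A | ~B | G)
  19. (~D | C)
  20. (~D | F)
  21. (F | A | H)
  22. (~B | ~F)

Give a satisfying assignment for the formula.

A=F, B=F, C=T, D=T, E=T, F=T, G=F, H=T

Set A = False and propagate.
  then G is forced to False.
  then B is forced to False.
  then H is forced to True.
The remaining clauses are satisfied by C = True, D = True, E = True, F = True.
Every clause has at least one true literal under this assignment.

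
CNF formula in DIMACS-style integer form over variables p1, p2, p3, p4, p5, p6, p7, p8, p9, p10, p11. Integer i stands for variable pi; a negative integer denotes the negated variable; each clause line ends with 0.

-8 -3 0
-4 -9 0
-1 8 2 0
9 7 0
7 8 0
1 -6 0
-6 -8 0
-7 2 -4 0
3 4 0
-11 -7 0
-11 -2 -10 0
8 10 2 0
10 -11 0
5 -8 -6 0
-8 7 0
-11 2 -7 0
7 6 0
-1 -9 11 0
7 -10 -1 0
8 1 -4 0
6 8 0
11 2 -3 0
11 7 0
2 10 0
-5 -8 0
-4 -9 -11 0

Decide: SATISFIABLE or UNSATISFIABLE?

Try p1 = True.
The remaining clauses are satisfied by p2 = True, p3 = False, p4 = True, p5 = False, p6 = False, p7 = True, p8 = True, p9 = False, p10 = False, p11 = False.
So p1=True, p2=True, p3=False, p4=True, p5=False, p6=False, p7=True, p8=True, p9=False, p10=False, p11=False is a satisfying assignment.

SATISFIABLE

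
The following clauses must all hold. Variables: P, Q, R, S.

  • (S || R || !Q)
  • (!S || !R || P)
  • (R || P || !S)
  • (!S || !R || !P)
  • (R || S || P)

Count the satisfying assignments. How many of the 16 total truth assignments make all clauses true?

Split on R, then S.
  R=T, S=T: a clause becomes empty — 0.
  R=T, S=F: remaining (P,Q) ∈ {(F,F); (F,T); (T,F); (T,T)} — 4.
  R=F, S=T: remaining (P,Q) ∈ {(T,F); (T,T)} — 2.
  R=F, S=F: remaining (P,Q) ∈ {(T,F)} — 1.
Total: 0 + 4 + 2 + 1 = 7.

7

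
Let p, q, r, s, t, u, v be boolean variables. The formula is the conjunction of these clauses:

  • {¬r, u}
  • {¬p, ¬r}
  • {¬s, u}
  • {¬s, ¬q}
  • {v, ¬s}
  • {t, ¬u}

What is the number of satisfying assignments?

Split on s, then u.
  s=1, u=1: remaining (p,q,r,t,v) ∈ {(0,0,0,1,1); (0,0,1,1,1); (1,0,0,1,1)} — 3.
  s=1, u=0: a clause becomes empty — 0.
  s=0, u=1: q, v free; 3 ways for (p,r,t) × 2^2 = 12.
  s=0, u=0: forces r=0; p, q, t, v free → 2^4 = 16.
Total: 3 + 0 + 12 + 16 = 31.

31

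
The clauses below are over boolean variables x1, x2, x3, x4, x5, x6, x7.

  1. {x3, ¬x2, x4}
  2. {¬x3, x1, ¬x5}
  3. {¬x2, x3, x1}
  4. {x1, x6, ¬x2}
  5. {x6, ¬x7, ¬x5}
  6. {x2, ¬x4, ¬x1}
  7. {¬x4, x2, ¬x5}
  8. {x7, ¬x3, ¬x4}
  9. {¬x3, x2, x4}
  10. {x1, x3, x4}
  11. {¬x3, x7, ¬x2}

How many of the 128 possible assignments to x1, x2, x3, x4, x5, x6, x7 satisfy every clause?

28

Case analysis on x2 and x3:
  x2=T, x3=T: x4 free; 4 ways for (x1,x5,x6,x7) × 2^1 = 8.
  x2=T, x3=F: 7 of the 32 assignments to (x1,x4,x5,x6,x7) work.
  x2=F, x3=T: remaining (x1,x4,x5,x6,x7) ∈ {(F,T,F,F,T); (F,T,F,T,T)} — 2.
  x2=F, x3=F: 11 of the 32 assignments to (x1,x4,x5,x6,x7) work.
Total: 8 + 7 + 2 + 11 = 28.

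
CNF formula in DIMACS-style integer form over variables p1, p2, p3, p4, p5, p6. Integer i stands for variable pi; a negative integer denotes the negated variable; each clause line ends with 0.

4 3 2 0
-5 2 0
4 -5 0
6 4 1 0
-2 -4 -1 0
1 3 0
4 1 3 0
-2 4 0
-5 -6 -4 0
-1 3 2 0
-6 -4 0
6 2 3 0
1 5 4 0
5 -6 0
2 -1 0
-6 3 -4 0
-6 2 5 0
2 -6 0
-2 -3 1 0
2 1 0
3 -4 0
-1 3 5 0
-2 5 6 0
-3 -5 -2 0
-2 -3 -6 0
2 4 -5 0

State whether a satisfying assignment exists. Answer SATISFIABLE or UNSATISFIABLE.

p2 = True:
  propagation gives p4=True, p1=False, p3=True; an empty clause results — contradiction.
p2 = False:
  propagation gives p5=False, p6=False, p3=True, p1=False; an empty clause results — contradiction.
Every branch closes, so no satisfying assignment exists.

UNSATISFIABLE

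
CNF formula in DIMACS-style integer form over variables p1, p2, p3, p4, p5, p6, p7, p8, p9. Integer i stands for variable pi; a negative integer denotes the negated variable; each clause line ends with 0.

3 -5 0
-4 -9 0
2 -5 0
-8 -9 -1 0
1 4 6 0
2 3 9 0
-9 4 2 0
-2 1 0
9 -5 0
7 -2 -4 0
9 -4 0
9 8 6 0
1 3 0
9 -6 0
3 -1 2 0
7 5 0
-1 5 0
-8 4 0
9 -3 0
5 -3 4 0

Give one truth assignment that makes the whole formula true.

Pure literal: p7 appears only positively; assign p7 = True.
Try p1 = True.
  then p5 is forced to True.
  then p3 is forced to True.
  then p2 is forced to True.
  then p9 is forced to True.
  then p4 is forced to False.
  then p8 is forced to False.
p6 is now unconstrained; take p6 = True.

p1=T, p2=T, p3=T, p4=F, p5=T, p6=T, p7=T, p8=F, p9=T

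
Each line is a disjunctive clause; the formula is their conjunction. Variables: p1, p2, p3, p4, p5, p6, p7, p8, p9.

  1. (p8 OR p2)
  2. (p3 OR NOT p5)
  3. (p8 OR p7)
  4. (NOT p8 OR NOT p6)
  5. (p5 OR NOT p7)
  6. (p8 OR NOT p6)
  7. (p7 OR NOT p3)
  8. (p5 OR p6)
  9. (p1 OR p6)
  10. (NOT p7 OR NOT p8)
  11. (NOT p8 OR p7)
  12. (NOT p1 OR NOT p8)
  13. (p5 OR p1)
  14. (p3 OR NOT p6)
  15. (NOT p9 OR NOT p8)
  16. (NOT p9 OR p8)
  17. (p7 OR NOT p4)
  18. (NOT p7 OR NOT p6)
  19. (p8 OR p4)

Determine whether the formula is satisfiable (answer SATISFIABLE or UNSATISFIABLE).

Pure literal: p2 appears only positively; assign p2 = True.
p9 occurs only negated in the remaining clauses — set p9 = False.
Try p1 = True.
  then p8 is forced to False.
  then p7 is forced to True.
  then p5 is forced to True.
  then p3 is forced to True.
  then p6 is forced to False.
  then p4 is forced to True.
Every clause has at least one true literal under this assignment.
So p1=T, p2=T, p3=T, p4=T, p5=T, p6=F, p7=T, p8=F, p9=F is a satisfying assignment.

SATISFIABLE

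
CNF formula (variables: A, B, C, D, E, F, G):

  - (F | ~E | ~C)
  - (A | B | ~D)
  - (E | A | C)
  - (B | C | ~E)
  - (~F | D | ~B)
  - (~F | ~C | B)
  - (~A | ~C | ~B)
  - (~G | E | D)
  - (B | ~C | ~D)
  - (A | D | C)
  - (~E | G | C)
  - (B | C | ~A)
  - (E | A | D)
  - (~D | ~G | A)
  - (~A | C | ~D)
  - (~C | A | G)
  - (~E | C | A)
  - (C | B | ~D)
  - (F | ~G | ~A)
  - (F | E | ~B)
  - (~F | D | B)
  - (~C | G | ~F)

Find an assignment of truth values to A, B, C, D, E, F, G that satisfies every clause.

A=T, B=F, C=T, D=F, E=F, F=F, G=F

Branch on A: take A = True.
Try B = False.
  then C is forced to True.
  then F is forced to False.
  then E is forced to False.
  then D is forced to False.
  then G is forced to False.
Check each clause:
  1. (~C | F | ~E) — ~E is true.
  2. (~D | A | B) — A is true.
  3. (E | A | C) — A is true.
  4. (C | B | ~E) — C is true.
  5. (~B | ~F | D) — ~F is true.
  6. (~F | ~C | B) — ~F is true.
  7. (~C | ~A | ~B) — ~B is true.
  8. (~G | D | E) — ~G is true.
  9. (~D | B | ~C) — ~D is true.
  10. (C | D | A) — A is true.
  11. (C | ~E | G) — ~E is true.
  12. (B | C | ~A) — C is true.
  13. (E | A | D) — A is true.
  14. (~D | ~G | A) — ~G is true.
  15. (C | ~A | ~D) — C is true.
  16. (A | G | ~C) — A is true.
  17. (C | ~E | A) — A is true.
  18. (~D | C | B) — C is true.
  19. (~G | F | ~A) — ~G is true.
  20. (~B | E | F) — ~B is true.
  21. (B | D | ~F) — ~F is true.
  22. (~C | G | ~F) — ~F is true.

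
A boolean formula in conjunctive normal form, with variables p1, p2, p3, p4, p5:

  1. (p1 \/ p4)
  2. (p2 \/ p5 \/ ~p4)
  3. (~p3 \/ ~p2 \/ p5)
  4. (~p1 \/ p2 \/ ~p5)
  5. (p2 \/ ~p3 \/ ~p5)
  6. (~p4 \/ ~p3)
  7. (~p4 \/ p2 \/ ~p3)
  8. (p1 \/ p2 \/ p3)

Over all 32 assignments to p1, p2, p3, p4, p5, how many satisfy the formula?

9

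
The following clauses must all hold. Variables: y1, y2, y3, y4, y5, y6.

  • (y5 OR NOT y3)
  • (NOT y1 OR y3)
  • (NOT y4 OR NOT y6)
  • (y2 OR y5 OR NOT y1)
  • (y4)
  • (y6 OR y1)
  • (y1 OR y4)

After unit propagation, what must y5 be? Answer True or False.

(y4) stands alone — y4 = True.
In (NOT y6 OR NOT y4), NOT y4 is now false; NOT y6 must hold, so y6 = False.
In (y6 OR y1), y6 is now false; y1 must hold, so y1 = True.
(y3 OR NOT y1) with y1 = True leaves only y3, so y3 = True.
(NOT y3 OR y5): since y3 = True, the clause reduces to (y5). y5 = True.

True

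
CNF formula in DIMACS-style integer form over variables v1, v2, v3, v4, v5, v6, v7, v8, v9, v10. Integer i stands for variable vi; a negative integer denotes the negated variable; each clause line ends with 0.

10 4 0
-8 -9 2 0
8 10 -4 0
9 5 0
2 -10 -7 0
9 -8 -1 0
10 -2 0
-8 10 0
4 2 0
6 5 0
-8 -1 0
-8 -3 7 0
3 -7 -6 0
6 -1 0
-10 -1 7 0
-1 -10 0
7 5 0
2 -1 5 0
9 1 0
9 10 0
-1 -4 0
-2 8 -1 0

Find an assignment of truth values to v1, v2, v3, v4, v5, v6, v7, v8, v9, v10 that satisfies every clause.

v5 occurs only positively in the remaining clauses — set v5 = True.
Branch on v1: take v1 = False.
  then v9 is forced to True.
Branch on v2: take v2 = True.
  then v10 is forced to True.
Branch on v3: take v3 = False.
For the remaining variables, v4 = False, v6 = True, v7 = False, v8 = True works.

v1 = 0, v2 = 1, v3 = 0, v4 = 0, v5 = 1, v6 = 1, v7 = 0, v8 = 1, v9 = 1, v10 = 1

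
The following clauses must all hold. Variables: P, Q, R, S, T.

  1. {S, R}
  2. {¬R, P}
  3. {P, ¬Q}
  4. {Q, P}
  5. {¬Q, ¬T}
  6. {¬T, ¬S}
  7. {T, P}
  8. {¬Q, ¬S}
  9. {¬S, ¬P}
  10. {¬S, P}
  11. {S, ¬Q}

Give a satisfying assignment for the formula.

P = T, Q = F, R = T, S = F, T = T

Check each clause:
  1. {R, S} — R is true.
  2. {P, ¬R} — P is true.
  3. {P, ¬Q} — P is true.
  4. {Q, P} — P is true.
  5. {¬T, ¬Q} — ¬Q is true.
  6. {¬S, ¬T} — ¬S is true.
  7. {T, P} — P is true.
  8. {¬Q, ¬S} — ¬S is true.
  9. {¬P, ¬S} — ¬S is true.
  10. {P, ¬S} — P is true.
  11. {S, ¬Q} — ¬Q is true.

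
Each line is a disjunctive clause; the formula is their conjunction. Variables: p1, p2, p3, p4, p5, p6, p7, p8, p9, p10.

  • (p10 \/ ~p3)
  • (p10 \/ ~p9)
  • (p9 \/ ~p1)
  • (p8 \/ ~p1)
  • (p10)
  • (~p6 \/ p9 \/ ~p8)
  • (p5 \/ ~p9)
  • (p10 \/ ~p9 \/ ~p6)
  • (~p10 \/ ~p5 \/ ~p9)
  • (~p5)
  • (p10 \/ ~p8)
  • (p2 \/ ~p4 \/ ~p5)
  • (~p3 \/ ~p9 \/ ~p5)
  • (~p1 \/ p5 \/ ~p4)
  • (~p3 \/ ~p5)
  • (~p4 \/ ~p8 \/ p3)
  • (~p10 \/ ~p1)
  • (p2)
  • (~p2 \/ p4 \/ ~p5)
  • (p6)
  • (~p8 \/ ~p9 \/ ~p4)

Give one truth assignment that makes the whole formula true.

p1 = False, p2 = True, p3 = True, p4 = False, p5 = False, p6 = True, p7 = True, p8 = False, p9 = False, p10 = True

The clause (p10) is unit: p10 must be True.
(~p5) is a unit clause, so p5 = False.
Unit propagation: (~p9) forces p9 = False.
The clause (~p1) is unit: p1 must be False.
The clause (p2) is unit: p2 must be True.
The clause (p6) is unit: p6 must be True.
Unit propagation: (~p8) forces p8 = False.
p3, p4, p7 are now unconstrained; take p3 = True, p4 = False, p7 = True.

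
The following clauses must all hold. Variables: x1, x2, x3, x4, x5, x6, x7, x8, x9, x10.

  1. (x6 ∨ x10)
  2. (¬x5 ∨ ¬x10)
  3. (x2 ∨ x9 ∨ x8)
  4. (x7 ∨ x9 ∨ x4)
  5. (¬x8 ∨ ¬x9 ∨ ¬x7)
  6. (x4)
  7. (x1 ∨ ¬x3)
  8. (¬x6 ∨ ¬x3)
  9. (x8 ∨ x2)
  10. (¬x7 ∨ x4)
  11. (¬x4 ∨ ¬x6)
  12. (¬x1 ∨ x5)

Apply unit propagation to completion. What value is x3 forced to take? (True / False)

False

(x4) stands alone — x4 = True.
(¬x4 ∨ ¬x6): since x4 = True, the clause reduces to (¬x6). x6 = False.
(x10 ∨ x6): since x6 = False, the clause reduces to (x10). x10 = True.
From (¬x10 ∨ ¬x5) and x10 = True: x5 = False.
From (x5 ∨ ¬x1) and x5 = False: x1 = False.
In (¬x3 ∨ x1), x1 is now false; ¬x3 must hold, so x3 = False.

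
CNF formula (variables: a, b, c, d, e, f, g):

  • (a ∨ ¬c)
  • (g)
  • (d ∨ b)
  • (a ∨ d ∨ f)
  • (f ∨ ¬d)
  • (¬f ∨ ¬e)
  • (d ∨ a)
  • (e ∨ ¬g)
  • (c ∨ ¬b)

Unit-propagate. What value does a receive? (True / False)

True

(g) is a unit clause: g = True.
(¬g ∨ e) with g = True leaves only e, so e = True.
(¬e ∨ ¬f) with e = True leaves only ¬f, so f = False.
(f ∨ ¬d): since f = False, the clause reduces to (¬d). d = False.
(d ∨ b) with d = False leaves only b, so b = True.
(f ∨ d ∨ a): since d = False, f = False, the clause reduces to (a). a = True.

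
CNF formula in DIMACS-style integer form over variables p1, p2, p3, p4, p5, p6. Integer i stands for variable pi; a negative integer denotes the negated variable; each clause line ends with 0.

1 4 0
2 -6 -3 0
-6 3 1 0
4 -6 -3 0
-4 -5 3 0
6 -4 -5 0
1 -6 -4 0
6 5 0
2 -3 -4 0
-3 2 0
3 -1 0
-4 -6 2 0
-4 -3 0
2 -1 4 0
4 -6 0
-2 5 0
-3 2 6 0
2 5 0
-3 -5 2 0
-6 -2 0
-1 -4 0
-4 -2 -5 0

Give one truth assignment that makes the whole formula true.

p1=True, p2=True, p3=True, p4=False, p5=True, p6=False

Check each clause:
  1. (p1 ∨ p4) — p1 is true.
  2. (p2 ∨ ¬p3 ∨ ¬p6) — p2 is true.
  3. (p1 ∨ p3 ∨ ¬p6) — p1 is true.
  4. (¬p3 ∨ ¬p6 ∨ p4) — ¬p6 is true.
  5. (p3 ∨ ¬p4 ∨ ¬p5) — p3 is true.
  6. (¬p4 ∨ ¬p5 ∨ p6) — ¬p4 is true.
  7. (¬p6 ∨ p1 ∨ ¬p4) — p1 is true.
  8. (p5 ∨ p6) — p5 is true.
  9. (¬p3 ∨ ¬p4 ∨ p2) — p2 is true.
  10. (p2 ∨ ¬p3) — p2 is true.
  11. (p3 ∨ ¬p1) — p3 is true.
  12. (p2 ∨ ¬p6 ∨ ¬p4) — ¬p6 is true.
  13. (¬p4 ∨ ¬p3) — ¬p4 is true.
  14. (p4 ∨ p2 ∨ ¬p1) — p2 is true.
  15. (p4 ∨ ¬p6) — ¬p6 is true.
  16. (p5 ∨ ¬p2) — p5 is true.
  17. (p6 ∨ ¬p3 ∨ p2) — p2 is true.
  18. (p2 ∨ p5) — p2 is true.
  19. (¬p5 ∨ ¬p3 ∨ p2) — p2 is true.
  20. (¬p2 ∨ ¬p6) — ¬p6 is true.
  21. (¬p1 ∨ ¬p4) — ¬p4 is true.
  22. (¬p2 ∨ ¬p5 ∨ ¬p4) — ¬p4 is true.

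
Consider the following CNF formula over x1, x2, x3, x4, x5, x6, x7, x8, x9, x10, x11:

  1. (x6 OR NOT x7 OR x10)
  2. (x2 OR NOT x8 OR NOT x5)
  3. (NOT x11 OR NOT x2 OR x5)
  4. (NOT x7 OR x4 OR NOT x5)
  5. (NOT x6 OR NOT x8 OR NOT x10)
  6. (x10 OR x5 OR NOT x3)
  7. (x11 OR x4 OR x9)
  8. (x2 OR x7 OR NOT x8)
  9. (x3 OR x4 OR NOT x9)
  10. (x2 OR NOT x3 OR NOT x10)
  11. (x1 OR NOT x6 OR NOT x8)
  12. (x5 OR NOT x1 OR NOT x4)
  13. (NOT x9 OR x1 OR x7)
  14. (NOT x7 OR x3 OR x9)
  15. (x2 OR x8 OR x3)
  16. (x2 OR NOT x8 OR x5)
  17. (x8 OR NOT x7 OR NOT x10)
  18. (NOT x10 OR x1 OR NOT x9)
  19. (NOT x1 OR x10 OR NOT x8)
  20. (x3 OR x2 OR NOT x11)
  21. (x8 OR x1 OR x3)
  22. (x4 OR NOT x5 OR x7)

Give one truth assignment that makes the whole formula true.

x1 = 1, x2 = 1, x3 = 1, x4 = 1, x5 = 1, x6 = 0, x7 = 0, x8 = 1, x9 = 1, x10 = 1, x11 = 1

Check each clause:
  1. (x10 OR x6 OR NOT x7) — NOT x7 is true.
  2. (NOT x8 OR NOT x5 OR x2) — x2 is true.
  3. (NOT x11 OR NOT x2 OR x5) — x5 is true.
  4. (NOT x7 OR NOT x5 OR x4) — NOT x7 is true.
  5. (NOT x10 OR NOT x8 OR NOT x6) — NOT x6 is true.
  6. (x5 OR NOT x3 OR x10) — x10 is true.
  7. (x4 OR x9 OR x11) — x9 is true.
  8. (x7 OR NOT x8 OR x2) — x2 is true.
  9. (x3 OR x4 OR NOT x9) — x3 is true.
  10. (NOT x3 OR NOT x10 OR x2) — x2 is true.
  11. (x1 OR NOT x6 OR NOT x8) — x1 is true.
  12. (NOT x1 OR x5 OR NOT x4) — x5 is true.
  13. (NOT x9 OR x1 OR x7) — x1 is true.
  14. (NOT x7 OR x3 OR x9) — NOT x7 is true.
  15. (x8 OR x3 OR x2) — x8 is true.
  16. (NOT x8 OR x2 OR x5) — x2 is true.
  17. (NOT x7 OR NOT x10 OR x8) — x8 is true.
  18. (NOT x9 OR x1 OR NOT x10) — x1 is true.
  19. (NOT x1 OR NOT x8 OR x10) — x10 is true.
  20. (NOT x11 OR x2 OR x3) — x2 is true.
  21. (x3 OR x1 OR x8) — x8 is true.
  22. (NOT x5 OR x7 OR x4) — x4 is true.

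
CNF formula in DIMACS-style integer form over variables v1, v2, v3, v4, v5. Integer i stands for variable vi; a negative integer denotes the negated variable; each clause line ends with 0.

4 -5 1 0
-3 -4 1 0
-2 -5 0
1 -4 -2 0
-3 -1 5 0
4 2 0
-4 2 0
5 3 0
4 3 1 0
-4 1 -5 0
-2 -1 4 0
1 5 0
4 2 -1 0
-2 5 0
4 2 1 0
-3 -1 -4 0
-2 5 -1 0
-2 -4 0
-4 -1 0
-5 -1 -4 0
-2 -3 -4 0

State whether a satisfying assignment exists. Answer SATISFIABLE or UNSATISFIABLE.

UNSATISFIABLE

v4 = True:
  propagation gives v2=True; an empty clause results — contradiction.
v4 = False:
  propagation gives v2=True, v5=False; an empty clause results — contradiction.
Every branch closes, so no satisfying assignment exists.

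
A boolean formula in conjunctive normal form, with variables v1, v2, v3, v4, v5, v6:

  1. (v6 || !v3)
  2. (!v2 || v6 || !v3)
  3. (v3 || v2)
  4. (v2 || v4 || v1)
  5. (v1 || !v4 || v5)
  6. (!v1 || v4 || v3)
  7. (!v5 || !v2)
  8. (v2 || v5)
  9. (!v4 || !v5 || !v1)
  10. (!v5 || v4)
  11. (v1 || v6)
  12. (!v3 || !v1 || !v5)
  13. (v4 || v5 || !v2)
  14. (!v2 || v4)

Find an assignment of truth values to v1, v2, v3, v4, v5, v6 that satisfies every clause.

v1=1, v2=1, v3=0, v4=1, v5=0, v6=1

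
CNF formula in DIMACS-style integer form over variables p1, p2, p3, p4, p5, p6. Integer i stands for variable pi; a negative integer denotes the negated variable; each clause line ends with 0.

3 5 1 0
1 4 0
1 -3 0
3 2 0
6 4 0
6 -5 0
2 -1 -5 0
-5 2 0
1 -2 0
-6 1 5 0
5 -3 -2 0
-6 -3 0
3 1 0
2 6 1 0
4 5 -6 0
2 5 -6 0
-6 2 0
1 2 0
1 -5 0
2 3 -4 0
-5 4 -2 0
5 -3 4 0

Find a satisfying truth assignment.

Try p1 = True.
Branch on p2: take p2 = True.
For the remaining variables, p3 = False, p4 = True, p5 = True, p6 = True works.
Every clause has at least one true literal under this assignment.

p1 = T, p2 = T, p3 = F, p4 = T, p5 = T, p6 = T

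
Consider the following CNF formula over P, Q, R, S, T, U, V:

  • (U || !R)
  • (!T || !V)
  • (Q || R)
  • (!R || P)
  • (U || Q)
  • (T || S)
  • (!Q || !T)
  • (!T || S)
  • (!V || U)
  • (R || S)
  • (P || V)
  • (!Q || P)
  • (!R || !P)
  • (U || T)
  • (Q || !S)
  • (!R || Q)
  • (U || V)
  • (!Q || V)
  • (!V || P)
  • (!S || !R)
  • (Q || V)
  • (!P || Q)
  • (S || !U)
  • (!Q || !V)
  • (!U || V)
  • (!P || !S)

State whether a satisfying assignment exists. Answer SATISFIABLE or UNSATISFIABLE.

UNSATISFIABLE

Q = True:
  propagation gives T=False, S=True, P=True; an empty clause results — contradiction.
Q = False:
  propagation gives R=True; an empty clause results — contradiction.
Every branch closes, so no satisfying assignment exists.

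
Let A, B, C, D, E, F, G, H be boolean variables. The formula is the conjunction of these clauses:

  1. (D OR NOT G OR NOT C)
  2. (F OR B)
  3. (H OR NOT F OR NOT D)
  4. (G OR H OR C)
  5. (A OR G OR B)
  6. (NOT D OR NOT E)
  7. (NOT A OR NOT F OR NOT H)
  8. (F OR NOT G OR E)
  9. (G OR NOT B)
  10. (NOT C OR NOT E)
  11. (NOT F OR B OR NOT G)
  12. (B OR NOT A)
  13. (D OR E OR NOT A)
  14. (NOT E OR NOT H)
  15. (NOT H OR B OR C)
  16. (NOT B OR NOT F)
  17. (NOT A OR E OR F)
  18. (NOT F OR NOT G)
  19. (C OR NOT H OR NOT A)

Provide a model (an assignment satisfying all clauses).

Set A = True and propagate.
  then B is forced to True.
  then G is forced to True.
  then F is forced to False.
  then E is forced to True.
  then D is forced to False.
  then C is forced to False.
  then H is forced to False.
Check each clause:
  1. (NOT C OR NOT G OR D) — NOT C is true.
  2. (F OR B) — B is true.
  3. (NOT D OR H OR NOT F) — NOT F is true.
  4. (C OR H OR G) — G is true.
  5. (A OR B OR G) — A is true.
  6. (NOT E OR NOT D) — NOT D is true.
  7. (NOT H OR NOT F OR NOT A) — NOT H is true.
  8. (NOT G OR F OR E) — E is true.
  9. (NOT B OR G) — G is true.
  10. (NOT C OR NOT E) — NOT C is true.
  11. (NOT F OR B OR NOT G) — NOT F is true.
  12. (B OR NOT A) — B is true.
  13. (NOT A OR E OR D) — E is true.
  14. (NOT H OR NOT E) — NOT H is true.
  15. (NOT H OR B OR C) — NOT H is true.
  16. (NOT B OR NOT F) — NOT F is true.
  17. (E OR F OR NOT A) — E is true.
  18. (NOT G OR NOT F) — NOT F is true.
  19. (NOT A OR NOT H OR C) — NOT H is true.

A=True  B=True  C=False  D=False  E=True  F=False  G=True  H=False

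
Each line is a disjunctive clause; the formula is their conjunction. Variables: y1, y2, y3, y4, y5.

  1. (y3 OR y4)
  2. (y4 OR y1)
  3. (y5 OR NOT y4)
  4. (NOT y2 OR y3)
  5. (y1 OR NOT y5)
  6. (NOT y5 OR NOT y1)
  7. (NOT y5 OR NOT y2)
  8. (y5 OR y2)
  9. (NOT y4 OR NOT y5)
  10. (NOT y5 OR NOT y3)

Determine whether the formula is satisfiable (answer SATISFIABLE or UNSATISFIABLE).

SATISFIABLE

Branch on y1: take y1 = True.
  then y5 is forced to False.
  then y4 is forced to False.
  then y3 is forced to True.
  then y2 is forced to True.
Every clause has at least one true literal under this assignment.
So y1 = T, y2 = T, y3 = T, y4 = F, y5 = F is a satisfying assignment.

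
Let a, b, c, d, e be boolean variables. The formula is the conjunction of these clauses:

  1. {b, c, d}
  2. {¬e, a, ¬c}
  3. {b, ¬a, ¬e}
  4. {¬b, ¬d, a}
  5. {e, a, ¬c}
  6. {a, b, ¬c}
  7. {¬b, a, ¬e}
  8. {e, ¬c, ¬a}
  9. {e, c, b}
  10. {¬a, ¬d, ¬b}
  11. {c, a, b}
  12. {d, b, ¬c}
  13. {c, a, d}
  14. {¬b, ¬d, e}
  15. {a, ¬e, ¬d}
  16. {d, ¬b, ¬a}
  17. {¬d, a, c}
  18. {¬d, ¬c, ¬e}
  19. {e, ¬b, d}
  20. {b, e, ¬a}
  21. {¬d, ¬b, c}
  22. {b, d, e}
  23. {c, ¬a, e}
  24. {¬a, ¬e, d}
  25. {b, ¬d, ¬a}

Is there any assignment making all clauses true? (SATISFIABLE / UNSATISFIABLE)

a = True:
  b = True:
    propagation gives d=False; an empty clause results — contradiction.
  b = False:
    propagation gives e=False; an empty clause results — contradiction.
a = False:
  b = True:
    propagation gives d=False, e=False; an empty clause results — contradiction.
  b = False:
    propagation gives c=False; an empty clause results — contradiction.
Every branch closes, so no satisfying assignment exists.

UNSATISFIABLE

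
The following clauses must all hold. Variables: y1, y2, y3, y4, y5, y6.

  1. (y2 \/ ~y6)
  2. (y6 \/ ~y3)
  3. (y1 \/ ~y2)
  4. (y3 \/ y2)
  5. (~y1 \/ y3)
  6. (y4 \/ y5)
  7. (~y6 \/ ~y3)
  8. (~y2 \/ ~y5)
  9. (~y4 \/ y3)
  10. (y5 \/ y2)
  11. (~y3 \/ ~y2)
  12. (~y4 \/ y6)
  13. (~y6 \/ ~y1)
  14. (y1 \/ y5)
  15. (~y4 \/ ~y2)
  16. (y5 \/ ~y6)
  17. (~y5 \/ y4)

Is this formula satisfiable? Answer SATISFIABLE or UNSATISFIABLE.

UNSATISFIABLE

y2 = True:
  propagation gives y1=True, y3=True; an empty clause results — contradiction.
y2 = False:
  propagation gives y6=False, y3=False; an empty clause results — contradiction.
Every branch closes, so no satisfying assignment exists.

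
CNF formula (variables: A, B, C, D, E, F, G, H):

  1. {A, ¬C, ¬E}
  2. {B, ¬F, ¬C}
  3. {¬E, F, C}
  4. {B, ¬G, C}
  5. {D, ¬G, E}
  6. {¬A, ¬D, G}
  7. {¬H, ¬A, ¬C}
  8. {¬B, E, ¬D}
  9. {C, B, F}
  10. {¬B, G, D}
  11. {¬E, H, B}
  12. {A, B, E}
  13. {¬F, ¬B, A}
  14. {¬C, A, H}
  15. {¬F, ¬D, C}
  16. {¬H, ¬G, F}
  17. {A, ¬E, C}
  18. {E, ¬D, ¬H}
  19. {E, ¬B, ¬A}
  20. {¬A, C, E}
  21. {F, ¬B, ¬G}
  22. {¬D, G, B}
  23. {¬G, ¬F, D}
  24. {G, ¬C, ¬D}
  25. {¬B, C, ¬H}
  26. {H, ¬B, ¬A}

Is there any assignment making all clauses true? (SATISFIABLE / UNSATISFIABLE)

SATISFIABLE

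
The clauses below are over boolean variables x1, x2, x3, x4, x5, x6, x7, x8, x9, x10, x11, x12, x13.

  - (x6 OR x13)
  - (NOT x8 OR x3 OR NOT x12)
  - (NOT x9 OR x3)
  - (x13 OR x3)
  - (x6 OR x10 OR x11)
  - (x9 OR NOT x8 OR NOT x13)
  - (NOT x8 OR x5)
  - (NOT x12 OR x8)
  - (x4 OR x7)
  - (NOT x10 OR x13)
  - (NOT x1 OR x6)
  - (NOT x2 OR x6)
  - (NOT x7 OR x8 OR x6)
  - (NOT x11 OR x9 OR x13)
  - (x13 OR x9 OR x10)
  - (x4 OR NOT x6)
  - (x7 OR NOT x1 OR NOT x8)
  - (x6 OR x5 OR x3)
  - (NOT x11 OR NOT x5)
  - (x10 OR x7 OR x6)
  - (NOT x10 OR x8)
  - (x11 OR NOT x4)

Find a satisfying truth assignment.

x1=F  x2=T  x3=T  x4=T  x5=F  x6=T  x7=T  x8=F  x9=T  x10=F  x11=T  x12=F  x13=T

Check each clause:
  1. (x13 OR x6) — x13 is true.
  2. (NOT x12 OR x3 OR NOT x8) — NOT x8 is true.
  3. (x3 OR NOT x9) — x3 is true.
  4. (x13 OR x3) — x3 is true.
  5. (x11 OR x6 OR x10) — x11 is true.
  6. (NOT x13 OR x9 OR NOT x8) — NOT x8 is true.
  7. (NOT x8 OR x5) — NOT x8 is true.
  8. (x8 OR NOT x12) — NOT x12 is true.
  9. (x4 OR x7) — x4 is true.
  10. (NOT x10 OR x13) — x13 is true.
  11. (x6 OR NOT x1) — x6 is true.
  12. (NOT x2 OR x6) — x6 is true.
  13. (NOT x7 OR x6 OR x8) — x6 is true.
  14. (x13 OR NOT x11 OR x9) — x9 is true.
  15. (x9 OR x10 OR x13) — x9 is true.
  16. (NOT x6 OR x4) — x4 is true.
  17. (x7 OR NOT x8 OR NOT x1) — NOT x8 is true.
  18. (x3 OR x6 OR x5) — x3 is true.
  19. (NOT x11 OR NOT x5) — NOT x5 is true.
  20. (x7 OR x6 OR x10) — x6 is true.
  21. (x8 OR NOT x10) — NOT x10 is true.
  22. (x11 OR NOT x4) — x11 is true.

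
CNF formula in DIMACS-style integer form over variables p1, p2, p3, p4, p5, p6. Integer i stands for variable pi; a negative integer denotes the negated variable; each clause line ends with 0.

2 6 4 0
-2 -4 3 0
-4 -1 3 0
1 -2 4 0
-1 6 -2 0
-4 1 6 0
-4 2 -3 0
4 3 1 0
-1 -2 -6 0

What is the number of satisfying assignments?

10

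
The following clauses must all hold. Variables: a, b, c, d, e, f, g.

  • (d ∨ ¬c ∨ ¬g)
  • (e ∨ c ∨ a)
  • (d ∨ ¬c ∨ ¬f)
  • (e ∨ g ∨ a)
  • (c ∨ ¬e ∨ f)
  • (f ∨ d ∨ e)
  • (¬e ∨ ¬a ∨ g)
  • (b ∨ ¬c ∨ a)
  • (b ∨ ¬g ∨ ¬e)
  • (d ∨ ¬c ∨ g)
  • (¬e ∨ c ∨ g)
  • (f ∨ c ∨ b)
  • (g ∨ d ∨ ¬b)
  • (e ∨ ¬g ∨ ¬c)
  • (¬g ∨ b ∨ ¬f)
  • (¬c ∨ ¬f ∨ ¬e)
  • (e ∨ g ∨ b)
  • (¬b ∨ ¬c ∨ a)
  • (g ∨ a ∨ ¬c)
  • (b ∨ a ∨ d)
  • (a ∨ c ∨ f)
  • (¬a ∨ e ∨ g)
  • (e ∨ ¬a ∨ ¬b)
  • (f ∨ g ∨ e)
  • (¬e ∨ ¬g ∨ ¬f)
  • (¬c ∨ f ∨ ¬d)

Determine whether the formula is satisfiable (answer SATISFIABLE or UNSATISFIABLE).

UNSATISFIABLE

c = True:
  g = True:
    propagation gives d=True, e=True, b=True, f=False; an empty clause results — contradiction.
  g = False:
    propagation gives d=True, a=True, e=False; an empty clause results — contradiction.
c = False:
  e = True:
    propagation gives f=True, g=True; an empty clause results — contradiction.
  e = False:
    propagation gives a=True, g=True, b=False, f=True; an empty clause results — contradiction.
Every branch closes, so no satisfying assignment exists.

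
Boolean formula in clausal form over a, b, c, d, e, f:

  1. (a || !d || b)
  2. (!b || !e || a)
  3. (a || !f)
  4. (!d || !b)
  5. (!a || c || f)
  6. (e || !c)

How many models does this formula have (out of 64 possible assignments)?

16

Split on a, then b.
  a=1, b=1: remaining (c,d,e,f) ∈ {(0,0,0,1); (0,0,1,1); (1,0,1,0); (1,0,1,1)} — 4.
  a=1, b=0: d free; 4 ways for (c,e,f) × 2^1 = 8.
  a=0, b=1: remaining (c,d,e,f) ∈ {(0,0,0,0)} — 1.
  a=0, b=0: remaining (c,d,e,f) ∈ {(0,0,0,0); (0,0,1,0); (1,0,1,0)} — 3.
Total: 4 + 8 + 1 + 3 = 16.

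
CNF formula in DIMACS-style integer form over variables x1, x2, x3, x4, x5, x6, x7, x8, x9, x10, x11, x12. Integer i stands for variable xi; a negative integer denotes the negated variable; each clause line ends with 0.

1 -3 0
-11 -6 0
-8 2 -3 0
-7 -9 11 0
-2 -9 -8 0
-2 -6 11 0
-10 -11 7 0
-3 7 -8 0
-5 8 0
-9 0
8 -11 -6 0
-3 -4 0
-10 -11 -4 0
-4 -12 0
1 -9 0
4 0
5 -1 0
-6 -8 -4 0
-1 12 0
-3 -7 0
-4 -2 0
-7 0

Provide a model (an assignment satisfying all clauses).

Unit propagation: (~x9) forces x9 = False.
(x4) is a unit clause, so x4 = True.
(~x3) is a unit clause, so x3 = False.
(~x12) is a unit clause, so x12 = False.
(~x1) is a unit clause, so x1 = False.
(~x2) is a unit clause, so x2 = False.
The clause (~x7) is unit: x7 must be False.
x6 occurs only negated in the remaining clauses — set x6 = False.
x10 occurs only negated in the remaining clauses — set x10 = False.
Branch on x5: take x5 = True.
  then x8 is forced to True.
x11 is now unconstrained; take x11 = True.

x1=F, x2=F, x3=F, x4=T, x5=T, x6=F, x7=F, x8=T, x9=F, x10=F, x11=T, x12=F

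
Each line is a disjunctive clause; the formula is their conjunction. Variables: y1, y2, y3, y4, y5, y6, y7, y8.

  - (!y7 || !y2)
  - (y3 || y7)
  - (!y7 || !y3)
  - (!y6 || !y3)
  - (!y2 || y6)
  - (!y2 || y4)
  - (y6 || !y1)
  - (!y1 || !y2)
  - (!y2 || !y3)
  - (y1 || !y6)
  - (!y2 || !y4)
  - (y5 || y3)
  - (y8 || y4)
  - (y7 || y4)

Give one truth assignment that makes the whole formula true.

y1 = False, y2 = False, y3 = False, y4 = False, y5 = True, y6 = False, y7 = True, y8 = True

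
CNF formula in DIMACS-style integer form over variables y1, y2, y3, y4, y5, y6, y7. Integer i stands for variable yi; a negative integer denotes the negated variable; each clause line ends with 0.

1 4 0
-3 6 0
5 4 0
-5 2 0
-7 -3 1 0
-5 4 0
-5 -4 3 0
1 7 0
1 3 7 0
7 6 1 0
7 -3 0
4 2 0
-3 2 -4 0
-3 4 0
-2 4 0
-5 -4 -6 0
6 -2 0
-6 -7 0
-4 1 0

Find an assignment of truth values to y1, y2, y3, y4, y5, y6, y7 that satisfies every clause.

y1=True, y2=True, y3=False, y4=True, y5=False, y6=True, y7=False

Check each clause:
  1. {y4, y1} — y1 is true.
  2. {¬y3, y6} — ¬y3 is true.
  3. {y5, y4} — y4 is true.
  4. {¬y5, y2} — y2 is true.
  5. {y1, ¬y3, ¬y7} — y1 is true.
  6. {y4, ¬y5} — ¬y5 is true.
  7. {¬y4, ¬y5, y3} — ¬y5 is true.
  8. {y7, y1} — y1 is true.
  9. {y7, y1, y3} — y1 is true.
  10. {y1, y7, y6} — y1 is true.
  11. {¬y3, y7} — ¬y3 is true.
  12. {y4, y2} — y2 is true.
  13. {y2, ¬y4, ¬y3} — y2 is true.
  14. {y4, ¬y3} — y4 is true.
  15. {y4, ¬y2} — y4 is true.
  16. {¬y5, ¬y6, ¬y4} — ¬y5 is true.
  17. {y6, ¬y2} — y6 is true.
  18. {¬y6, ¬y7} — ¬y7 is true.
  19. {y1, ¬y4} — y1 is true.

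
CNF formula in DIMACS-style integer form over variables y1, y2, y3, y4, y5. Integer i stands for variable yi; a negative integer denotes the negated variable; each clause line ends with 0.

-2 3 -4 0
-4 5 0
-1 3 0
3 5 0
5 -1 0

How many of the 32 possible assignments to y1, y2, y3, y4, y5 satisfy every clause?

Split on y3, then y5.
  y3=T, y5=T: y1, y2, y4 free → 2^3 = 8.
  y3=T, y5=F: remaining (y1,y2,y4) ∈ {(F,F,F); (F,T,F)} — 2.
  y3=F, y5=T: remaining (y1,y2,y4) ∈ {(F,F,F); (F,F,T); (F,T,F)} — 3.
  y3=F, y5=F: a clause becomes empty — 0.
Total: 8 + 2 + 3 + 0 = 13.

13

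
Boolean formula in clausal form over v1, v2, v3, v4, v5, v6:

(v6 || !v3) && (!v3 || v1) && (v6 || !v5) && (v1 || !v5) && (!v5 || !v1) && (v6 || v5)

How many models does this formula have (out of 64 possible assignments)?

12

Case analysis on v5 and v1:
  v5=1, v1=1: a clause becomes empty — 0.
  v5=1, v1=0: a clause becomes empty — 0.
  v5=0, v1=1: forces v6=1; v2, v3, v4 free → 2^3 = 8.
  v5=0, v1=0: remaining (v2,v3,v4,v6) ∈ {(0,0,0,1); (0,0,1,1); (1,0,0,1); (1,0,1,1)} — 4.
Total: 0 + 0 + 8 + 4 = 12.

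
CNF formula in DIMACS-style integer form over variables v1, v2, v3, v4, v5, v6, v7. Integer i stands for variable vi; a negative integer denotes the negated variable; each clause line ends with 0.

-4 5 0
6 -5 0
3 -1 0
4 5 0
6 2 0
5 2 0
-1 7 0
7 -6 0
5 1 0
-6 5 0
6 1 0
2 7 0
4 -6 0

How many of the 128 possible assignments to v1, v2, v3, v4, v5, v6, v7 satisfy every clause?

6

Satisfying assignments:
  v1=F v2=F v3=F v4=T v5=T v6=T v7=T
  v1=F v2=F v3=T v4=T v5=T v6=T v7=T
  v1=F v2=T v3=F v4=T v5=T v6=T v7=T
  v1=F v2=T v3=T v4=T v5=T v6=T v7=T
  v1=T v2=F v3=T v4=T v5=T v6=T v7=T
  v1=T v2=T v3=T v4=T v5=T v6=T v7=T
That's 6 in total.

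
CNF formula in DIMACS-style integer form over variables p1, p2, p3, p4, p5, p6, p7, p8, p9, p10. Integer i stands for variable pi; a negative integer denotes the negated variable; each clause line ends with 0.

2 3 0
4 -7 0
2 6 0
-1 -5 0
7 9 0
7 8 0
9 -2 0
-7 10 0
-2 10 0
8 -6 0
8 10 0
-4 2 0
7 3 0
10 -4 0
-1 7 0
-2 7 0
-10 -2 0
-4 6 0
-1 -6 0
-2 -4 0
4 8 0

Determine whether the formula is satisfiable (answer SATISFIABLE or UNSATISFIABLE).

SATISFIABLE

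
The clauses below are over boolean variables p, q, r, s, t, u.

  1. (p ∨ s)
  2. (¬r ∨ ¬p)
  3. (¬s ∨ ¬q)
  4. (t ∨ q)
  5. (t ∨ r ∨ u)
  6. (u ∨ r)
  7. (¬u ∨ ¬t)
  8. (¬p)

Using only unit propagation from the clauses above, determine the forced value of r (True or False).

(¬p) stands alone — p = False.
(p ∨ s): since p = False, the clause reduces to (s). s = True.
(¬q ∨ ¬s): since s = True, the clause reduces to (¬q). q = False.
From (q ∨ t) and q = False: t = True.
In (¬t ∨ ¬u), ¬t is now false; ¬u must hold, so u = False.
(r ∨ u): since u = False, the clause reduces to (r). r = True.

True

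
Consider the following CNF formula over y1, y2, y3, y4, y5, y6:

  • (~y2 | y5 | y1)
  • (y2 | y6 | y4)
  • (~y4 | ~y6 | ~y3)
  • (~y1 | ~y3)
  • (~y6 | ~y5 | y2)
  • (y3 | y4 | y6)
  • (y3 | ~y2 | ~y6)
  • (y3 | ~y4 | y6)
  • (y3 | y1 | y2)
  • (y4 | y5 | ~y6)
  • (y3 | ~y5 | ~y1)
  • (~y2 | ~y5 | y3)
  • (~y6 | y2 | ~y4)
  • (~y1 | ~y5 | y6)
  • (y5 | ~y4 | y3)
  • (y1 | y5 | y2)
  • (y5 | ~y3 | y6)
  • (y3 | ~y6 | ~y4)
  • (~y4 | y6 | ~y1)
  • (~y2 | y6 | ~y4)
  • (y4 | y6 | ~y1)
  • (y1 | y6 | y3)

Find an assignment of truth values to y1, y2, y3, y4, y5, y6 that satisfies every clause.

y1=False  y2=False  y3=True  y4=True  y5=True  y6=False

Check each clause:
  1. (y1 | y5 | ~y2) — y5 is true.
  2. (y4 | y2 | y6) — y4 is true.
  3. (~y6 | ~y3 | ~y4) — ~y6 is true.
  4. (~y3 | ~y1) — ~y1 is true.
  5. (~y5 | y2 | ~y6) — ~y6 is true.
  6. (y3 | y4 | y6) — y3 is true.
  7. (~y6 | y3 | ~y2) — ~y6 is true.
  8. (y3 | y6 | ~y4) — y3 is true.
  9. (y3 | y1 | y2) — y3 is true.
  10. (y4 | y5 | ~y6) — ~y6 is true.
  11. (y3 | ~y5 | ~y1) — y3 is true.
  12. (~y2 | ~y5 | y3) — y3 is true.
  13. (~y6 | ~y4 | y2) — ~y6 is true.
  14. (~y1 | ~y5 | y6) — ~y1 is true.
  15. (y5 | ~y4 | y3) — y3 is true.
  16. (y2 | y1 | y5) — y5 is true.
  17. (y5 | y6 | ~y3) — y5 is true.
  18. (~y4 | ~y6 | y3) — ~y6 is true.
  19. (y6 | ~y1 | ~y4) — ~y1 is true.
  20. (~y4 | ~y2 | y6) — ~y2 is true.
  21. (y4 | y6 | ~y1) — y4 is true.
  22. (y6 | y3 | y1) — y3 is true.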